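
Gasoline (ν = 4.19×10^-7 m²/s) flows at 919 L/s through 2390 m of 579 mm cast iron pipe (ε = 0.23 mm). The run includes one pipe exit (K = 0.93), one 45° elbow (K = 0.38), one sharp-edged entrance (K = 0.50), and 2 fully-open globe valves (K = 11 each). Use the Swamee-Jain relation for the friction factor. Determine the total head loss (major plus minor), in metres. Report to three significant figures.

H_L ≈ 55.9 m

V = 4Q/(πD²) = 3.490 m/s; V²/2g = 0.6209 m
Re = 4.82×10^6, ε/D = 3.97×10^-4 → f = 0.01605 (Swamee-Jain)
Major: h_f = f(L/D)·V²/2g = 0.01605·4128·0.6209 = 41.12 m
Minor: ΣK = 23.8; h_m = ΣK·V²/2g = 14.78 m
Total H_L = 41.12 + 14.78 = 55.91 m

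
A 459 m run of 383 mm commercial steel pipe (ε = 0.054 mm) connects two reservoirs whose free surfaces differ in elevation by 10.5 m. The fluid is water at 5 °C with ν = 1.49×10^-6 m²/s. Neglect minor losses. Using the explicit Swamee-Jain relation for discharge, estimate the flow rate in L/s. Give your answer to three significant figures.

Swamee-Jain (Type II): Q = -0.965·√(gD⁵h_f/L)·ln[ε/(3.7D) + √(3.17ν²L/(gD³h_f))]
√(gD⁵h_f/L) = √(9.81·0.383⁵·10.5/459) = 0.04301
ε/(3.7D) = 3.81×10^-5; √(3.17ν²L/(gD³h_f)) = 2.36×10^-5
Q = -0.965·0.04301·ln(6.173×10^-5) = 0.4022 m³/s
Check: V = 3.49 m/s, Re = 8.97×10^5, f = 0.01418, h_f = 10.6 m ≈ 10.5 m ✓

Q ≈ 402 L/s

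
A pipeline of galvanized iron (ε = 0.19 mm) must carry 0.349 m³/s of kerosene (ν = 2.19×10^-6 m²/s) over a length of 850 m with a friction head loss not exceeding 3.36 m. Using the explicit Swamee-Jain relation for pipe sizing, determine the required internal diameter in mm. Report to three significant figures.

Swamee-Jain (Type III): D = 0.66·[ε^1.25·(LQ²/(gh_f))^4.75 + ν·Q^9.4·(L/(gh_f))^5.2]^0.04
LQ²/(gh_f) = 3.141; L/(gh_f) = 25.79
Term 1 = ε^1.25·(…)^4.75 = 0.00512; Term 2 = ν·Q^9.4·(…)^5.2 = 0.00241
D = 0.66·(0.00512 + 0.00241)^0.04 = 0.5428 m = 543 mm
Check: V = 1.51 m/s, Re = 3.74×10^5, f = 0.01710, h_f = 3.10 m ≈ 3.36 m ✓

D ≈ 543 mm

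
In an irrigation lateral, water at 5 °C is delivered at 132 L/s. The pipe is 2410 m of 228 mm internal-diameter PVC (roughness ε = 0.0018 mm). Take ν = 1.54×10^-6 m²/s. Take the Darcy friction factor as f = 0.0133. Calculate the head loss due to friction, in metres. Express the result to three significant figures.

V = 4Q/(πD²) = 4·0.132/(π·0.228²) = 3.233 m/s
h_f = f(L/D)V²/(2g) = 0.01330·(2410/0.228)·3.233²/(2·9.81) = 74.90 m

h_f ≈ 74.9 m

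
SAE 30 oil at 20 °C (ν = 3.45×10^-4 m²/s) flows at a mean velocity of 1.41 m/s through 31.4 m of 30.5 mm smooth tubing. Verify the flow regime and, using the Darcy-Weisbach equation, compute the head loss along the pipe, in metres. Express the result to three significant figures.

Re = VD/ν = 1.41·0.03050/3.45×10^-4 = 125 → laminar (Re < 2300)
f = 64/Re = 0.5134
h_f = f(L/D)V²/(2g) = 0.5134·(31.4/0.03050)·1.41²/(2·9.81) = 53.56 m

h_f ≈ 53.6 m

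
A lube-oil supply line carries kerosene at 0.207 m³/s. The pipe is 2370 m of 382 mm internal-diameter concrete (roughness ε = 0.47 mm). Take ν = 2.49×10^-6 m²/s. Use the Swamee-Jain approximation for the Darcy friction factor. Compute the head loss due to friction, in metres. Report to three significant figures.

V = 4Q/(πD²) = 4·0.207/(π·0.382²) = 1.806 m/s
Re = VD/ν = 1.806·0.382/2.49×10^-6 = 2.77×10^5 → turbulent
ε/D = 0.47/382 = 0.00123
Swamee-Jain: f = 0.02172
h_f = f(L/D)V²/(2g) = 0.02172·(2370/0.382)·1.806²/(2·9.81) = 22.41 m

h_f ≈ 22.4 m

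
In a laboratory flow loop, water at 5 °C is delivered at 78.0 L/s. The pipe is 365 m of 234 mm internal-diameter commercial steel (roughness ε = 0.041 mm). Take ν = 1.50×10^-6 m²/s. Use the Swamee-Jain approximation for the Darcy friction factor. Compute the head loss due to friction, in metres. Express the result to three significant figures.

V = 4Q/(πD²) = 4·0.0780/(π·0.234²) = 1.814 m/s
Re = VD/ν = 1.814·0.234/1.50×10^-6 = 2.83×10^5 → turbulent
ε/D = 0.041/234 = 1.75×10^-4
Swamee-Jain: f = 0.01622
h_f = f(L/D)V²/(2g) = 0.01622·(365/0.234)·1.814²/(2·9.81) = 4.242 m

h_f ≈ 4.24 m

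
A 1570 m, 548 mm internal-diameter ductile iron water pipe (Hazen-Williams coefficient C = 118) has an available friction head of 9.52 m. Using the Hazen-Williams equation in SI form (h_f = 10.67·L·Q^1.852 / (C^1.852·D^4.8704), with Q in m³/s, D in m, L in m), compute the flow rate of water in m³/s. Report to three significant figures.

Rearranging: Q = [h_f·C^1.852·D^4.8704 / (10.67·L)]^(1/1.852)
Q = [9.52·118^1.852·0.548^4.8704 / (10.67·1570)]^0.540 = 0.4291 m³/s

Q ≈ 0.429 m³/s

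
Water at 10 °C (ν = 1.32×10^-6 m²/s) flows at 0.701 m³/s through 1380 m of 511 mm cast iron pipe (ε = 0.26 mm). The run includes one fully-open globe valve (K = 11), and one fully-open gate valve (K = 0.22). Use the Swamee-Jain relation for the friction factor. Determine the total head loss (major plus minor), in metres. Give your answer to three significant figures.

V = 4Q/(πD²) = 3.418 m/s; V²/2g = 0.5955 m
Re = 1.32×10^6, ε/D = 5.09×10^-4 → f = 0.01723 (Swamee-Jain)
Major: h_f = f(L/D)·V²/2g = 0.01723·2701·0.5955 = 27.71 m
Minor: ΣK = 11.2; h_m = ΣK·V²/2g = 6.681 m
Total H_L = 27.71 + 6.681 = 34.39 m

H_L ≈ 34.4 m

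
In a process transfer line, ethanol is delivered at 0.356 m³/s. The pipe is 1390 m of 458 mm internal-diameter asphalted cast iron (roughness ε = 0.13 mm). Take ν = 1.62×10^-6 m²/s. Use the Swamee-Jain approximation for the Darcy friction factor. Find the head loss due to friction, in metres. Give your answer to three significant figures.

h_f ≈ 11.6 m

V = 4Q/(πD²) = 4·0.356/(π·0.458²) = 2.161 m/s
Re = VD/ν = 2.161·0.458/1.62×10^-6 = 6.11×10^5 → turbulent
ε/D = 0.13/458 = 2.84×10^-4
Swamee-Jain: f = 0.01603
h_f = f(L/D)V²/(2g) = 0.01603·(1390/0.458)·2.161²/(2·9.81) = 11.58 m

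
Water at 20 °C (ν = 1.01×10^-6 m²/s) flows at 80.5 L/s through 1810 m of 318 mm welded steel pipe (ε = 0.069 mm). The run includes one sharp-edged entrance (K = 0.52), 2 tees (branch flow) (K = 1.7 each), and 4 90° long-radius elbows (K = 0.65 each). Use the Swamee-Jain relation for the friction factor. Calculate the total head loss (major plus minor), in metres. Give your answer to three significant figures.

V = 4Q/(πD²) = 1.014 m/s; V²/2g = 0.05236 m
Re = 3.19×10^5, ε/D = 2.17×10^-4 → f = 0.01634 (Swamee-Jain)
Major: h_f = f(L/D)·V²/2g = 0.01634·5692·0.05236 = 4.869 m
Minor: ΣK = 6.52; h_m = ΣK·V²/2g = 0.3414 m
Total H_L = 4.869 + 0.3414 = 5.210 m

H_L ≈ 5.21 m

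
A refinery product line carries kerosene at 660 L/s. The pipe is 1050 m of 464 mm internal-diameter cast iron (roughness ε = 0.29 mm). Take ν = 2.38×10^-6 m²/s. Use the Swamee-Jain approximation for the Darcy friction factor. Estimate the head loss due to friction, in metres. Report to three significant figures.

h_f ≈ 32.0 m

V = 4Q/(πD²) = 4·0.660/(π·0.464²) = 3.903 m/s
Re = VD/ν = 3.903·0.464/2.38×10^-6 = 7.61×10^5 → turbulent
ε/D = 0.29/464 = 6.25×10^-4
Swamee-Jain: f = 0.01823
h_f = f(L/D)V²/(2g) = 0.01823·(1050/0.464)·3.903²/(2·9.81) = 32.04 m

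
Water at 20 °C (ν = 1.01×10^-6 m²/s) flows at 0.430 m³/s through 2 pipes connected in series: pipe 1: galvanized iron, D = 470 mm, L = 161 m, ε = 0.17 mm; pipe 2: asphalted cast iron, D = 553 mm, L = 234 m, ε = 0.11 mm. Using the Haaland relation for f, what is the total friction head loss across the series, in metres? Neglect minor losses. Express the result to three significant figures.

H ≈ 2.73 m

Pipe 1: V = 2.478 m/s, Re = 1.15×10^6, ε/D = 3.62×10^-4, f = 0.01607, h_1 = f(L/D)V²/2g = 1.723 m
Pipe 2: V = 1.790 m/s, Re = 9.80×10^5, ε/D = 1.99×10^-4, f = 0.01460, h_2 = f(L/D)V²/2g = 1.009 m
Series → Q common, losses add: H = Σh = 2.732 m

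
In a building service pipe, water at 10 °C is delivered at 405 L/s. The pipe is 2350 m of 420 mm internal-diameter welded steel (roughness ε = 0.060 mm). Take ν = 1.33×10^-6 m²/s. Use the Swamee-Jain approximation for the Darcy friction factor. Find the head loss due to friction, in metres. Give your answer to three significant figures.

h_f ≈ 34.5 m

V = 4Q/(πD²) = 4·0.405/(π·0.420²) = 2.923 m/s
Re = VD/ν = 2.923·0.420/1.33×10^-6 = 9.23×10^5 → turbulent
ε/D = 0.060/420 = 1.43×10^-4
Swamee-Jain: f = 0.01418
h_f = f(L/D)V²/(2g) = 0.01418·(2350/0.420)·2.923²/(2·9.81) = 34.55 m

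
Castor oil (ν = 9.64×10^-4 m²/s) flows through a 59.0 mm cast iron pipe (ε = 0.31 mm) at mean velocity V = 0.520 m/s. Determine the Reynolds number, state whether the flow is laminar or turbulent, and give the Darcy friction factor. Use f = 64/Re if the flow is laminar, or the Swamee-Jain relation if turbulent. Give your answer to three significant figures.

Re = VD/ν = 0.5200·0.0590/9.64×10^-4 = 31.8
Re < 2300 → laminar → f = 64/Re = 2.011

Re ≈ 31.8; laminar; f = 64/Re ≈ 2.01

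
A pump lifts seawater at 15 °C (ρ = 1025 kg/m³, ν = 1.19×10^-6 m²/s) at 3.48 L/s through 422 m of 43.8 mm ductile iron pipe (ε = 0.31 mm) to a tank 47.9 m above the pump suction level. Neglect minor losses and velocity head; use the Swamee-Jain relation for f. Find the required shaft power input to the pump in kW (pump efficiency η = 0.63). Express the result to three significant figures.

V = 4Q/(πD²) = 2.310 m/s; Re = 8.50×10^4; ε/D = 0.00708; f = 0.03499
h_f = f(L/D)V²/2g = 91.65 m
Total head H = z + h_f = 47.9 + 91.65 = 139.6 m
P_hyd = ρgQH = 1025·9.81·0.00348·139.6 = 4.883 kW
P_shaft = P_hyd/η = 4.883/0.63 = 7.751 kW

P_shaft ≈ 7.75 kW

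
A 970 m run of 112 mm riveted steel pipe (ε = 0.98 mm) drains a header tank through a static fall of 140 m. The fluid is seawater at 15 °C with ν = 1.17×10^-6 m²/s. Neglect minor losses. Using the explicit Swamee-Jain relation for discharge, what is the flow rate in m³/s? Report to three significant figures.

Q ≈ 0.0291 m³/s

Swamee-Jain (Type II): Q = -0.965·√(gD⁵h_f/L)·ln[ε/(3.7D) + √(3.17ν²L/(gD³h_f))]
√(gD⁵h_f/L) = √(9.81·0.112⁵·140/970) = 0.004995
ε/(3.7D) = 0.00236; √(3.17ν²L/(gD³h_f)) = 4.67×10^-5
Q = -0.965·0.004995·ln(0.002412) = 0.02905 m³/s
Check: V = 2.95 m/s, Re = 2.82×10^5, f = 0.03661, h_f = 141 m ≈ 140 m ✓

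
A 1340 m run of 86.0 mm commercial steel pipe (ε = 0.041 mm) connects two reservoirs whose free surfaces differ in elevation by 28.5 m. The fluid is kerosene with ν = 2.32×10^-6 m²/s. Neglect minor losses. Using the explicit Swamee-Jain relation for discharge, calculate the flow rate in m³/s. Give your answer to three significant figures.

Swamee-Jain (Type II): Q = -0.965·√(gD⁵h_f/L)·ln[ε/(3.7D) + √(3.17ν²L/(gD³h_f))]
√(gD⁵h_f/L) = √(9.81·0.0860⁵·28.5/1340) = 9.907×10^-4
ε/(3.7D) = 1.29×10^-4; √(3.17ν²L/(gD³h_f)) = 3.59×10^-4
Q = -0.965·9.907×10^-4·ln(4.874×10^-4) = 0.007291 m³/s
Check: V = 1.26 m/s, Re = 4.65×10^4, f = 0.02282, h_f = 28.6 m ≈ 28.5 m ✓

Q ≈ 0.00729 m³/s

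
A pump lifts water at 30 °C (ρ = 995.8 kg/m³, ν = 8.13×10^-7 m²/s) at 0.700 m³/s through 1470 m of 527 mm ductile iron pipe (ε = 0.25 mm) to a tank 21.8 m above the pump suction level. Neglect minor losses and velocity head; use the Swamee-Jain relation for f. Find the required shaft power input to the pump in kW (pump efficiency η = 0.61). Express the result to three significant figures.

V = 4Q/(πD²) = 3.209 m/s; Re = 2.08×10^6; ε/D = 4.74×10^-4; f = 0.01683
h_f = f(L/D)V²/2g = 24.65 m
Total head H = z + h_f = 21.8 + 24.65 = 46.45 m
P_hyd = ρgQH = 995.8·9.81·0.700·46.45 = 317.6 kW
P_shaft = P_hyd/η = 317.6/0.61 = 520.7 kW

P_shaft ≈ 521 kW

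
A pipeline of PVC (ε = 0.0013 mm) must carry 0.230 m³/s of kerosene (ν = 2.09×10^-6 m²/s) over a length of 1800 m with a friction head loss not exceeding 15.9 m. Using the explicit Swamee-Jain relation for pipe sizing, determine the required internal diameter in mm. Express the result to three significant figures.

Swamee-Jain (Type III): D = 0.66·[ε^1.25·(LQ²/(gh_f))^4.75 + ν·Q^9.4·(L/(gh_f))^5.2]^0.04
LQ²/(gh_f) = 0.6105; L/(gh_f) = 11.54
Term 1 = ε^1.25·(…)^4.75 = 4.21×10^-9; Term 2 = ν·Q^9.4·(…)^5.2 = 6.98×10^-7
D = 0.66·(4.21×10^-9 + 6.98×10^-7)^0.04 = 0.3745 m = 374 mm
Check: V = 2.09 m/s, Re = 3.74×10^5, f = 0.01384, h_f = 14.8 m ≈ 15.9 m ✓

D ≈ 374 mm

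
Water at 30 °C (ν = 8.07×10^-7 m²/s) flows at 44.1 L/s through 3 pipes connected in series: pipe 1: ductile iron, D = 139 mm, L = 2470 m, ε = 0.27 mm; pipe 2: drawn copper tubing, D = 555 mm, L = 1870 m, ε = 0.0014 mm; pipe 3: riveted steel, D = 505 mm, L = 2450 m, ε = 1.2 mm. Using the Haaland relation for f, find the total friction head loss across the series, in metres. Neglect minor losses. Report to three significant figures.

H ≈ 181 m

Pipe 1: V = 2.906 m/s, Re = 5.01×10^5, ε/D = 0.00194, f = 0.02361, h_1 = f(L/D)V²/2g = 180.6 m
Pipe 2: V = 0.1823 m/s, Re = 1.25×10^5, ε/D = 2.52×10^-6, f = 0.01702, h_2 = f(L/D)V²/2g = 0.09714 m
Pipe 3: V = 0.2202 m/s, Re = 1.38×10^5, ε/D = 0.00238, f = 0.02558, h_3 = f(L/D)V²/2g = 0.3067 m
Series → Q common, losses add: H = Σh = 181.0 m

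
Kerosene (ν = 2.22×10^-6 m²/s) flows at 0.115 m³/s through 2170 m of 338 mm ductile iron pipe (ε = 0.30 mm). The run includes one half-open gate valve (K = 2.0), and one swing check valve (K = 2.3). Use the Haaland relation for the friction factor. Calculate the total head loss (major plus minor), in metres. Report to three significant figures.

V = 4Q/(πD²) = 1.282 m/s; V²/2g = 0.08372 m
Re = 1.95×10^5, ε/D = 8.88×10^-4 → f = 0.02048 (Haaland)
Major: h_f = f(L/D)·V²/2g = 0.02048·6420·0.08372 = 11.01 m
Minor: ΣK = 4.30; h_m = ΣK·V²/2g = 0.3600 m
Total H_L = 11.01 + 0.3600 = 11.37 m

H_L ≈ 11.4 m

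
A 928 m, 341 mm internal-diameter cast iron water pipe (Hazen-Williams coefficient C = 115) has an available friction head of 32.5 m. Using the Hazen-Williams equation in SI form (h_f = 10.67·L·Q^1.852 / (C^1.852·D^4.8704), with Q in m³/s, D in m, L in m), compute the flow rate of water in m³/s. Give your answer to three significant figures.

Rearranging: Q = [h_f·C^1.852·D^4.8704 / (10.67·L)]^(1/1.852)
Q = [32.5·115^1.852·0.341^4.8704 / (10.67·928)]^0.540 = 0.3096 m³/s

Q ≈ 0.310 m³/s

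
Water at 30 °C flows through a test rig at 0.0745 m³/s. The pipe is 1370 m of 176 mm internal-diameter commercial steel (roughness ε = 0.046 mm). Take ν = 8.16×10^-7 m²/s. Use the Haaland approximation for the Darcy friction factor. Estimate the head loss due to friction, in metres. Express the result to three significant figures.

h_f ≈ 57.9 m

V = 4Q/(πD²) = 4·0.0745/(π·0.176²) = 3.062 m/s
Re = VD/ν = 3.062·0.176/8.16×10^-7 = 6.60×10^5 → turbulent
ε/D = 0.046/176 = 2.61×10^-4
Haaland: f = 0.01556
h_f = f(L/D)V²/(2g) = 0.01556·(1370/0.176)·3.062²/(2·9.81) = 57.87 m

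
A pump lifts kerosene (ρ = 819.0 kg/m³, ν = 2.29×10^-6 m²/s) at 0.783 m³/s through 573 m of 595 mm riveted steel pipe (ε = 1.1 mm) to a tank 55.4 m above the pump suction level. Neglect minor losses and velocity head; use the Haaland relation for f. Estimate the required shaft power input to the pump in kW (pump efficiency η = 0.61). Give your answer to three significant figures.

P_shaft ≈ 665 kW

V = 4Q/(πD²) = 2.816 m/s; Re = 7.32×10^5; ε/D = 0.00185; f = 0.02322
h_f = f(L/D)V²/2g = 9.037 m
Total head H = z + h_f = 55.4 + 9.037 = 64.44 m
P_hyd = ρgQH = 819.0·9.81·0.783·64.44 = 405.4 kW
P_shaft = P_hyd/η = 405.4/0.61 = 664.5 kW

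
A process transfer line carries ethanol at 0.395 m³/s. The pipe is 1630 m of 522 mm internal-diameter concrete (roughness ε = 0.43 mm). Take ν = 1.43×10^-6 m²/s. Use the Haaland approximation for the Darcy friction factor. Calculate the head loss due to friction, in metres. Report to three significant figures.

h_f ≈ 10.4 m

V = 4Q/(πD²) = 4·0.395/(π·0.522²) = 1.846 m/s
Re = VD/ν = 1.846·0.522/1.43×10^-6 = 6.74×10^5 → turbulent
ε/D = 0.43/522 = 8.24×10^-4
Haaland: f = 0.01923
h_f = f(L/D)V²/(2g) = 0.01923·(1630/0.522)·1.846²/(2·9.81) = 10.42 m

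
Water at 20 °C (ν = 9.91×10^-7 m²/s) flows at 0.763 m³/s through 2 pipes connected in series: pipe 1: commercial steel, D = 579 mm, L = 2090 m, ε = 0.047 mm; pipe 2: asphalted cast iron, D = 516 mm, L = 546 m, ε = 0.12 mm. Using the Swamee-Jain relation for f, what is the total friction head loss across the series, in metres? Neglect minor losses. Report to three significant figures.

Pipe 1: V = 2.898 m/s, Re = 1.69×10^6, ε/D = 8.12×10^-5, f = 0.01267, h_1 = f(L/D)V²/2g = 19.58 m
Pipe 2: V = 3.649 m/s, Re = 1.90×10^6, ε/D = 2.33×10^-4, f = 0.01472, h_2 = f(L/D)V²/2g = 10.57 m
Series → Q common, losses add: H = Σh = 30.15 m

H ≈ 30.1 m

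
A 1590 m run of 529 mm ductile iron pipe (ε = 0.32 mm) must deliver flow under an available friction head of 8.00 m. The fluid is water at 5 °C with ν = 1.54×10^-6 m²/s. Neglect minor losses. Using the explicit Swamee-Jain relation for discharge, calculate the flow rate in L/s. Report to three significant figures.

Q ≈ 373 L/s

Swamee-Jain (Type II): Q = -0.965·√(gD⁵h_f/L)·ln[ε/(3.7D) + √(3.17ν²L/(gD³h_f))]
√(gD⁵h_f/L) = √(9.81·0.529⁵·8.00/1590) = 0.04522
ε/(3.7D) = 1.63×10^-4; √(3.17ν²L/(gD³h_f)) = 3.21×10^-5
Q = -0.965·0.04522·ln(1.956×10^-4) = 0.3726 m³/s
Check: V = 1.70 m/s, Re = 5.82×10^5, f = 0.01829, h_f = 8.05 m ≈ 8.00 m ✓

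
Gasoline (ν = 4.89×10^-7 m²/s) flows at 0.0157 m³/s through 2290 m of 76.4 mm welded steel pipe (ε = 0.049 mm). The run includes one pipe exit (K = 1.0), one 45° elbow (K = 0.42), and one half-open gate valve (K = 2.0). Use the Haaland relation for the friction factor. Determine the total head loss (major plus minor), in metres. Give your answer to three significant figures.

V = 4Q/(πD²) = 3.425 m/s; V²/2g = 0.5978 m
Re = 5.35×10^5, ε/D = 6.41×10^-4 → f = 0.01838 (Haaland)
Major: h_f = f(L/D)·V²/2g = 0.01838·29974·0.5978 = 329.3 m
Minor: ΣK = 3.42; h_m = ΣK·V²/2g = 2.044 m
Total H_L = 329.3 + 2.044 = 331.3 m

H_L ≈ 331 m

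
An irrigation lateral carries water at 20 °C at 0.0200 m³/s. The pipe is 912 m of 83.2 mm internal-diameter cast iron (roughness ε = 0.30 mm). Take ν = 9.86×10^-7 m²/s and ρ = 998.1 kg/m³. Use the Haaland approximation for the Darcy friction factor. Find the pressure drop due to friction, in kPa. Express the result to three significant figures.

V = 4Q/(πD²) = 4·0.0200/(π·0.0832²) = 3.679 m/s
Re = VD/ν = 3.679·0.0832/9.86×10^-7 = 3.10×10^5 → turbulent
ε/D = 0.30/83.2 = 0.00361
Haaland: f = 0.02797
h_f = f(L/D)V²/(2g) = 0.02797·(912/0.0832)·3.679²/(2·9.81) = 211.5 m
Δp = ρg·h_f = 998.1·9.81·211.5 = 2071 kPa

Δp ≈ 2070 kPa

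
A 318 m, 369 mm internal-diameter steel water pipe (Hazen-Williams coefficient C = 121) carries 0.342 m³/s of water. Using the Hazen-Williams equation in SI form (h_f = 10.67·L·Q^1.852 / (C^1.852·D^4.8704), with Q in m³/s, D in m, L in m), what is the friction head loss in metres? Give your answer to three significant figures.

h_f = 10.67·318·0.342^1.852 / (121^1.852·0.369^4.8704) = 8.299 m

h_f ≈ 8.30 m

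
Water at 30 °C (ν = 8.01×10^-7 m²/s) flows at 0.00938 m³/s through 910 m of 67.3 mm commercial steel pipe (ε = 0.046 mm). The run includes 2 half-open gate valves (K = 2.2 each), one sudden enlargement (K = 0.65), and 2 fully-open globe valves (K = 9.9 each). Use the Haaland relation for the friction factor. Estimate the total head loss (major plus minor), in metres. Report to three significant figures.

V = 4Q/(πD²) = 2.637 m/s; V²/2g = 0.3544 m
Re = 2.22×10^5, ε/D = 6.84×10^-4 → f = 0.01941 (Haaland)
Major: h_f = f(L/D)·V²/2g = 0.01941·13522·0.3544 = 93.01 m
Minor: ΣK = 24.9; h_m = ΣK·V²/2g = 8.806 m
Total H_L = 93.01 + 8.806 = 101.8 m

H_L ≈ 102 m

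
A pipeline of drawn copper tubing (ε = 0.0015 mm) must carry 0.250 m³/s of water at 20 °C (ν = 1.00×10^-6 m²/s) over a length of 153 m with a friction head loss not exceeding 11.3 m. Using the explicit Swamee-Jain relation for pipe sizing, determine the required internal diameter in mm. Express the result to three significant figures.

D ≈ 242 mm

Swamee-Jain (Type III): D = 0.66·[ε^1.25·(LQ²/(gh_f))^4.75 + ν·Q^9.4·(L/(gh_f))^5.2]^0.04
LQ²/(gh_f) = 0.08626; L/(gh_f) = 1.380
Term 1 = ε^1.25·(…)^4.75 = 4.63×10^-13; Term 2 = ν·Q^9.4·(…)^5.2 = 1.17×10^-11
D = 0.66·(4.63×10^-13 + 1.17×10^-11)^0.04 = 0.2415 m = 242 mm
Check: V = 5.46 m/s, Re = 1.32×10^6, f = 0.01127, h_f = 10.8 m ≈ 11.3 m ✓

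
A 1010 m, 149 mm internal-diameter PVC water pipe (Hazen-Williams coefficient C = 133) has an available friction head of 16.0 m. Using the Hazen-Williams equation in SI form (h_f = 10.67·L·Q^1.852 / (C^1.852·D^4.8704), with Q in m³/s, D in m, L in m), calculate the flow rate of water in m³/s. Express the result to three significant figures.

Rearranging: Q = [h_f·C^1.852·D^4.8704 / (10.67·L)]^(1/1.852)
Q = [16.0·133^1.852·0.149^4.8704 / (10.67·1010)]^0.540 = 0.02644 m³/s

Q ≈ 0.0264 m³/s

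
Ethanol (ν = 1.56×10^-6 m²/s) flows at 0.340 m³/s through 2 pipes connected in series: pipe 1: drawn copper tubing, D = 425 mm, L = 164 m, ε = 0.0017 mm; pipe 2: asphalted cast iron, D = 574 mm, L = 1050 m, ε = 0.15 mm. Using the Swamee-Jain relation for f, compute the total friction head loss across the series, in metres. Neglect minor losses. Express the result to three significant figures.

H ≈ 4.01 m

Pipe 1: V = 2.397 m/s, Re = 6.53×10^5, ε/D = 4.00×10^-6, f = 0.01256, h_1 = f(L/D)V²/2g = 1.419 m
Pipe 2: V = 1.314 m/s, Re = 4.83×10^5, ε/D = 2.61×10^-4, f = 0.01610, h_2 = f(L/D)V²/2g = 2.591 m
Series → Q common, losses add: H = Σh = 4.010 m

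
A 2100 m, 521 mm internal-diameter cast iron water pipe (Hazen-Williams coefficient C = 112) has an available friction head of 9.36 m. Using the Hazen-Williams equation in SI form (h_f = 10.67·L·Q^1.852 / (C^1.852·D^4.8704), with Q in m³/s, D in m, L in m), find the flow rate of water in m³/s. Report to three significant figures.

Rearranging: Q = [h_f·C^1.852·D^4.8704 / (10.67·L)]^(1/1.852)
Q = [9.36·112^1.852·0.521^4.8704 / (10.67·2100)]^0.540 = 0.3020 m³/s

Q ≈ 0.302 m³/s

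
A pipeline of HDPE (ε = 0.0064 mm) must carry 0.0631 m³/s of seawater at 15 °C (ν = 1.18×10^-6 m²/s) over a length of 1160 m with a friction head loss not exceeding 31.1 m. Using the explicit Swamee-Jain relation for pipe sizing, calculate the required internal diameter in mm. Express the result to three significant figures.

D ≈ 179 mm

Swamee-Jain (Type III): D = 0.66·[ε^1.25·(LQ²/(gh_f))^4.75 + ν·Q^9.4·(L/(gh_f))^5.2]^0.04
LQ²/(gh_f) = 0.01514; L/(gh_f) = 3.802
Term 1 = ε^1.25·(…)^4.75 = 7.30×10^-16; Term 2 = ν·Q^9.4·(…)^5.2 = 6.43×10^-15
D = 0.66·(7.30×10^-16 + 6.43×10^-15)^0.04 = 0.1794 m = 179 mm
Check: V = 2.50 m/s, Re = 3.80×10^5, f = 0.01423, h_f = 29.2 m ≈ 31.1 m ✓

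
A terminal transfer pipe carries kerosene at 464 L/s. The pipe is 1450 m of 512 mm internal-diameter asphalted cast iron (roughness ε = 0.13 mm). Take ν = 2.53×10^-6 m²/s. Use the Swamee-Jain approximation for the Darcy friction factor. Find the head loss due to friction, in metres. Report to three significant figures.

h_f ≈ 11.8 m

V = 4Q/(πD²) = 4·0.464/(π·0.512²) = 2.254 m/s
Re = VD/ν = 2.254·0.512/2.53×10^-6 = 4.56×10^5 → turbulent
ε/D = 0.13/512 = 2.54×10^-4
Swamee-Jain: f = 0.01611
h_f = f(L/D)V²/(2g) = 0.01611·(1450/0.512)·2.254²/(2·9.81) = 11.81 m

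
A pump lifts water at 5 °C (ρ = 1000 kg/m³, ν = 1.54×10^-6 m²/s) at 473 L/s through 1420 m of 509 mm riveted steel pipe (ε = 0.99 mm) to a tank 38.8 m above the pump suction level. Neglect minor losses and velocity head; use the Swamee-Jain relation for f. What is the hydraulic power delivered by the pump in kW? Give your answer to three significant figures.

P_hyd ≈ 264 kW

V = 4Q/(πD²) = 2.325 m/s; Re = 7.68×10^5; ε/D = 0.00194; f = 0.02358
h_f = f(L/D)V²/2g = 18.12 m
Total head H = z + h_f = 38.8 + 18.12 = 56.92 m
P_hyd = ρgQH = 1000·9.81·0.473·56.92 = 264.1 kW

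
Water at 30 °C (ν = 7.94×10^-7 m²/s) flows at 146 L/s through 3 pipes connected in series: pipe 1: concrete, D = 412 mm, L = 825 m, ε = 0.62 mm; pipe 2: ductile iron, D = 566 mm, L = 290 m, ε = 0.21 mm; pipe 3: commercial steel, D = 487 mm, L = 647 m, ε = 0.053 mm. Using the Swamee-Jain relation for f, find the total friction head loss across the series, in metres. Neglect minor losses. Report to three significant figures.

H ≈ 3.48 m

Pipe 1: V = 1.095 m/s, Re = 5.68×10^5, ε/D = 0.00150, f = 0.02225, h_1 = f(L/D)V²/2g = 2.724 m
Pipe 2: V = 0.5803 m/s, Re = 4.14×10^5, ε/D = 3.71×10^-4, f = 0.01712, h_2 = f(L/D)V²/2g = 0.1505 m
Pipe 3: V = 0.7838 m/s, Re = 4.81×10^5, ε/D = 1.09×10^-4, f = 0.01463, h_3 = f(L/D)V²/2g = 0.6088 m
Series → Q common, losses add: H = Σh = 3.483 m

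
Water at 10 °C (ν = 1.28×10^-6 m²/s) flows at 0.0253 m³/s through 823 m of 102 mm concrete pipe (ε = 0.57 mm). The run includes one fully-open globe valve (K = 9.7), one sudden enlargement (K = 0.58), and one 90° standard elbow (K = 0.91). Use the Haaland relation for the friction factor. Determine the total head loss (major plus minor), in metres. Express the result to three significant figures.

V = 4Q/(πD²) = 3.096 m/s; V²/2g = 0.4886 m
Re = 2.47×10^5, ε/D = 0.00559 → f = 0.03181 (Haaland)
Major: h_f = f(L/D)·V²/2g = 0.03181·8069·0.4886 = 125.4 m
Minor: ΣK = 11.2; h_m = ΣK·V²/2g = 5.468 m
Total H_L = 125.4 + 5.468 = 130.9 m

H_L ≈ 131 m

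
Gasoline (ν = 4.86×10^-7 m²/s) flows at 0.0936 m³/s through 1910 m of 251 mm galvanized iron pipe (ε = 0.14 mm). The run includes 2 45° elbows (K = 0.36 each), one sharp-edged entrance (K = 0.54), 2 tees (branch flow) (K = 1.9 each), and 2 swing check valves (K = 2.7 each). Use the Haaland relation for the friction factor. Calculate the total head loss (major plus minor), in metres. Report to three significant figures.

V = 4Q/(πD²) = 1.892 m/s; V²/2g = 0.1824 m
Re = 9.77×10^5, ε/D = 5.58×10^-4 → f = 0.01757 (Haaland)
Major: h_f = f(L/D)·V²/2g = 0.01757·7610·0.1824 = 24.38 m
Minor: ΣK = 10.5; h_m = ΣK·V²/2g = 1.908 m
Total H_L = 24.38 + 1.908 = 26.29 m

H_L ≈ 26.3 m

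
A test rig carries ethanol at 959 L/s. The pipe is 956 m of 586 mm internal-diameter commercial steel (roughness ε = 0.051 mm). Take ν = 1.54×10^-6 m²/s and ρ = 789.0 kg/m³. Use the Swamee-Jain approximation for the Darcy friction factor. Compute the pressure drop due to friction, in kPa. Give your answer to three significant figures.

Δp ≈ 106 kPa

V = 4Q/(πD²) = 4·0.959/(π·0.586²) = 3.556 m/s
Re = VD/ν = 3.556·0.586/1.54×10^-6 = 1.35×10^6 → turbulent
ε/D = 0.051/586 = 8.70×10^-5
Swamee-Jain: f = 0.01298
h_f = f(L/D)V²/(2g) = 0.01298·(956/0.586)·3.556²/(2·9.81) = 13.65 m
Δp = ρg·h_f = 789.0·9.81·13.65 = 105.7 kPa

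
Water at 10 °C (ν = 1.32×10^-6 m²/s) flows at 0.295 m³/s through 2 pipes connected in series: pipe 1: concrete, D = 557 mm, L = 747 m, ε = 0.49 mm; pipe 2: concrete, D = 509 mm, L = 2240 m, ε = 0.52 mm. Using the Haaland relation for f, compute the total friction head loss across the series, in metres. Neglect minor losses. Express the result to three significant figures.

Pipe 1: V = 1.211 m/s, Re = 5.11×10^5, ε/D = 8.80×10^-4, f = 0.01963, h_1 = f(L/D)V²/2g = 1.967 m
Pipe 2: V = 1.450 m/s, Re = 5.59×10^5, ε/D = 0.00102, f = 0.02024, h_2 = f(L/D)V²/2g = 9.542 m
Series → Q common, losses add: H = Σh = 11.51 m

H ≈ 11.5 m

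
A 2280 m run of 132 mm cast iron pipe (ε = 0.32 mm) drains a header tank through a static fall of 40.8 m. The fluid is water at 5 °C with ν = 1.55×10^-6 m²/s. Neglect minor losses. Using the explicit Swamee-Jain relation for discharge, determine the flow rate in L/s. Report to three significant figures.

Q ≈ 18.3 L/s

Swamee-Jain (Type II): Q = -0.965·√(gD⁵h_f/L)·ln[ε/(3.7D) + √(3.17ν²L/(gD³h_f))]
√(gD⁵h_f/L) = √(9.81·0.132⁵·40.8/2280) = 0.002652
ε/(3.7D) = 6.55×10^-4; √(3.17ν²L/(gD³h_f)) = 1.37×10^-4
Q = -0.965·0.002652·ln(7.925×10^-4) = 0.01828 m³/s
Check: V = 1.34 m/s, Re = 1.14×10^5, f = 0.02622, h_f = 41.2 m ≈ 40.8 m ✓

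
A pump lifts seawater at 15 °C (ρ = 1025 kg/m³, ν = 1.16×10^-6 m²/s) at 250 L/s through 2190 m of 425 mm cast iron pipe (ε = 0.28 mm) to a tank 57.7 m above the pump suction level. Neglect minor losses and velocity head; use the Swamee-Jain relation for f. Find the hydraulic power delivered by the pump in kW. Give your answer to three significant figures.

V = 4Q/(πD²) = 1.762 m/s; Re = 6.46×10^5; ε/D = 6.59×10^-4; f = 0.01852
h_f = f(L/D)V²/2g = 15.11 m
Total head H = z + h_f = 57.7 + 15.11 = 72.81 m
P_hyd = ρgQH = 1025·9.81·0.250·72.81 = 183.0 kW

P_hyd ≈ 183 kW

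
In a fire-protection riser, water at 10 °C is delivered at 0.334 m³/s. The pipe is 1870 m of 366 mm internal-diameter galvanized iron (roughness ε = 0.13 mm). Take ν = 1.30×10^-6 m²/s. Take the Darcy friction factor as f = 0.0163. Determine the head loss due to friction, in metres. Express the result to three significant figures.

V = 4Q/(πD²) = 4·0.334/(π·0.366²) = 3.175 m/s
h_f = f(L/D)V²/(2g) = 0.01630·(1870/0.366)·3.175²/(2·9.81) = 42.78 m

h_f ≈ 42.8 m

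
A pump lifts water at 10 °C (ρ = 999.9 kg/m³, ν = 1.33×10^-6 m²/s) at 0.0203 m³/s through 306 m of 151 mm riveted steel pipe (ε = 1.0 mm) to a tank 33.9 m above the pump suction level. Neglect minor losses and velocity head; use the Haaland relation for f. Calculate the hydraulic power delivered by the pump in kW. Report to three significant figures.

P_hyd ≈ 7.64 kW

V = 4Q/(πD²) = 1.134 m/s; Re = 1.29×10^5; ε/D = 0.00662; f = 0.03375
h_f = f(L/D)V²/2g = 4.480 m
Total head H = z + h_f = 33.9 + 4.480 = 38.38 m
P_hyd = ρgQH = 999.9·9.81·0.0203·38.38 = 7.642 kW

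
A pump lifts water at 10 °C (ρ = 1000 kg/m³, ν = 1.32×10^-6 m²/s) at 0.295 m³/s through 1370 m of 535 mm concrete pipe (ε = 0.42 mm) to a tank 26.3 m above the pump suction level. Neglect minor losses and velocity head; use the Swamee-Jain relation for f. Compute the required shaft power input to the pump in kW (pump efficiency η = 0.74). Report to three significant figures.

V = 4Q/(πD²) = 1.312 m/s; Re = 5.32×10^5; ε/D = 7.85×10^-4; f = 0.01931
h_f = f(L/D)V²/2g = 4.341 m
Total head H = z + h_f = 26.3 + 4.341 = 30.64 m
P_hyd = ρgQH = 1000·9.81·0.295·30.64 = 88.67 kW
P_shaft = P_hyd/η = 88.67/0.74 = 119.8 kW

P_shaft ≈ 120 kW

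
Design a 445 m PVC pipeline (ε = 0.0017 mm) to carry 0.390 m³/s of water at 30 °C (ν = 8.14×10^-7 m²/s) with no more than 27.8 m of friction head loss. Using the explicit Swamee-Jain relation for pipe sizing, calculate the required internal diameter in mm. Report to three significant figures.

D ≈ 293 mm

Swamee-Jain (Type III): D = 0.66·[ε^1.25·(LQ²/(gh_f))^4.75 + ν·Q^9.4·(L/(gh_f))^5.2]^0.04
LQ²/(gh_f) = 0.2482; L/(gh_f) = 1.632
Term 1 = ε^1.25·(…)^4.75 = 8.19×10^-11; Term 2 = ν·Q^9.4·(…)^5.2 = 1.49×10^-9
D = 0.66·(8.19×10^-11 + 1.49×10^-9)^0.04 = 0.2933 m = 293 mm
Check: V = 5.77 m/s, Re = 2.08×10^6, f = 0.01053, h_f = 27.1 m ≈ 27.8 m ✓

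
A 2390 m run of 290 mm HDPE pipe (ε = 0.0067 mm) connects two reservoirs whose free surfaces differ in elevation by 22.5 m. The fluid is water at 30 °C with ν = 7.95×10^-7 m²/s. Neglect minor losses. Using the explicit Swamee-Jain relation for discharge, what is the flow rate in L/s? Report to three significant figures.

Q ≈ 136 L/s

Swamee-Jain (Type II): Q = -0.965·√(gD⁵h_f/L)·ln[ε/(3.7D) + √(3.17ν²L/(gD³h_f))]
√(gD⁵h_f/L) = √(9.81·0.290⁵·22.5/2390) = 0.01376
ε/(3.7D) = 6.24×10^-6; √(3.17ν²L/(gD³h_f)) = 2.98×10^-5
Q = -0.965·0.01376·ln(3.607×10^-5) = 0.1359 m³/s
Check: V = 2.06 m/s, Re = 7.50×10^5, f = 0.01265, h_f = 22.5 m ≈ 22.5 m ✓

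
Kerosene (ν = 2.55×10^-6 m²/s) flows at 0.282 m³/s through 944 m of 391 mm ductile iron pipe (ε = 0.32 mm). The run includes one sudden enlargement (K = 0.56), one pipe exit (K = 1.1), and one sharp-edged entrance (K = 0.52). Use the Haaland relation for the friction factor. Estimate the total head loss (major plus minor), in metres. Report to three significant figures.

V = 4Q/(πD²) = 2.349 m/s; V²/2g = 0.2811 m
Re = 3.60×10^5, ε/D = 8.18×10^-4 → f = 0.01957 (Haaland)
Major: h_f = f(L/D)·V²/2g = 0.01957·2414·0.2811 = 13.28 m
Minor: ΣK = 2.18; h_m = ΣK·V²/2g = 0.6129 m
Total H_L = 13.28 + 0.6129 = 13.90 m

H_L ≈ 13.9 m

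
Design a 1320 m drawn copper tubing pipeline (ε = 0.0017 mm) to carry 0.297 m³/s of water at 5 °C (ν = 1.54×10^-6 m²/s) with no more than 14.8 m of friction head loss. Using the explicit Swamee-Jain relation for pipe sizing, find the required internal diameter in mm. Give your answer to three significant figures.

D ≈ 388 mm

Swamee-Jain (Type III): D = 0.66·[ε^1.25·(LQ²/(gh_f))^4.75 + ν·Q^9.4·(L/(gh_f))^5.2]^0.04
LQ²/(gh_f) = 0.8020; L/(gh_f) = 9.092
Term 1 = ε^1.25·(…)^4.75 = 2.15×10^-8; Term 2 = ν·Q^9.4·(…)^5.2 = 1.65×10^-6
D = 0.66·(2.15×10^-8 + 1.65×10^-6)^0.04 = 0.3876 m = 388 mm
Check: V = 2.52 m/s, Re = 6.33×10^5, f = 0.01264, h_f = 13.9 m ≈ 14.8 m ✓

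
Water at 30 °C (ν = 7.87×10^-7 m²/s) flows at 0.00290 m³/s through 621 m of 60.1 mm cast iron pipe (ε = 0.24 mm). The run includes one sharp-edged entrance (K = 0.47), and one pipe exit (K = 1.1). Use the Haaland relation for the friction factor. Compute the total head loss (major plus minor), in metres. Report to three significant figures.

H_L ≈ 16.4 m

V = 4Q/(πD²) = 1.022 m/s; V²/2g = 0.05326 m
Re = 7.81×10^4, ε/D = 0.00399 → f = 0.02970 (Haaland)
Major: h_f = f(L/D)·V²/2g = 0.02970·10333·0.05326 = 16.34 m
Minor: ΣK = 1.57; h_m = ΣK·V²/2g = 0.08362 m
Total H_L = 16.34 + 0.08362 = 16.43 m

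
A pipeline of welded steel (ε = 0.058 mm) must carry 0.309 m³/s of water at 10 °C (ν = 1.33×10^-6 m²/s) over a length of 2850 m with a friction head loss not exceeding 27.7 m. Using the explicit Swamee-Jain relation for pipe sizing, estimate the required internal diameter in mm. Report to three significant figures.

D ≈ 415 mm

Swamee-Jain (Type III): D = 0.66·[ε^1.25·(LQ²/(gh_f))^4.75 + ν·Q^9.4·(L/(gh_f))^5.2]^0.04
LQ²/(gh_f) = 1.001; L/(gh_f) = 10.49
Term 1 = ε^1.25·(…)^4.75 = 5.10×10^-6; Term 2 = ν·Q^9.4·(…)^5.2 = 4.34×10^-6
D = 0.66·(5.10×10^-6 + 4.34×10^-6)^0.04 = 0.4155 m = 415 mm
Check: V = 2.28 m/s, Re = 7.12×10^5, f = 0.01443, h_f = 26.2 m ≈ 27.7 m ✓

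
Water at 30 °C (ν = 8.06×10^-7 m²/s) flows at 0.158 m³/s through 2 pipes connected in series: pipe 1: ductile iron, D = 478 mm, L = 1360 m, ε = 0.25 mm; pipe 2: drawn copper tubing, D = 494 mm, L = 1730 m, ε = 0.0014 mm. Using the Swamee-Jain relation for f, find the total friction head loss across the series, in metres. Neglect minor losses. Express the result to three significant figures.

Pipe 1: V = 0.8805 m/s, Re = 5.22×10^5, ε/D = 5.23×10^-4, f = 0.01788, h_1 = f(L/D)V²/2g = 2.010 m
Pipe 2: V = 0.8244 m/s, Re = 5.05×10^5, ε/D = 2.83×10^-6, f = 0.01311, h_2 = f(L/D)V²/2g = 1.590 m
Series → Q common, losses add: H = Σh = 3.601 m

H ≈ 3.60 m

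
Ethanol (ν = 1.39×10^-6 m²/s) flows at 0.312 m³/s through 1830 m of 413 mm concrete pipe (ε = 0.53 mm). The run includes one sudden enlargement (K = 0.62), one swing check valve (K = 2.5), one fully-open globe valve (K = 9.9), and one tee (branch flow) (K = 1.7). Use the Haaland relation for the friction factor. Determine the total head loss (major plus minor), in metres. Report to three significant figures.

V = 4Q/(πD²) = 2.329 m/s; V²/2g = 0.2765 m
Re = 6.92×10^5, ε/D = 0.00128 → f = 0.02125 (Haaland)
Major: h_f = f(L/D)·V²/2g = 0.02125·4431·0.2765 = 26.03 m
Minor: ΣK = 14.7; h_m = ΣK·V²/2g = 4.069 m
Total H_L = 26.03 + 4.069 = 30.10 m

H_L ≈ 30.1 m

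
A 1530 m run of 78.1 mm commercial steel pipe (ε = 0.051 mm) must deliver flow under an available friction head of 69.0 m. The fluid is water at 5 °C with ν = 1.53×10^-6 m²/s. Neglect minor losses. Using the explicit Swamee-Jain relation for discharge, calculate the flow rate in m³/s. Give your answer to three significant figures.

Swamee-Jain (Type II): Q = -0.965·√(gD⁵h_f/L)·ln[ε/(3.7D) + √(3.17ν²L/(gD³h_f))]
√(gD⁵h_f/L) = √(9.81·0.0781⁵·69.0/1530) = 0.001134
ε/(3.7D) = 1.76×10^-4; √(3.17ν²L/(gD³h_f)) = 1.88×10^-4
Q = -0.965·0.001134·ln(3.641×10^-4) = 0.008663 m³/s
Check: V = 1.81 m/s, Re = 9.23×10^4, f = 0.02125, h_f = 69.4 m ≈ 69.0 m ✓

Q ≈ 0.00866 m³/s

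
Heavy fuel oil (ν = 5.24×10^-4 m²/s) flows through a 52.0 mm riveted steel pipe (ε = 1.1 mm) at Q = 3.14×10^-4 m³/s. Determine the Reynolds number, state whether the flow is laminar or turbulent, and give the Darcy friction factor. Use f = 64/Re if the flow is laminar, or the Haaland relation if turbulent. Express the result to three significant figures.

V = 4Q/(πD²) = 0.1479 m/s
Re = VD/ν = 0.1479·0.0520/5.24×10^-4 = 14.7
Re < 2300 → laminar → f = 64/Re = 4.362

Re ≈ 14.7; laminar; f = 64/Re ≈ 4.36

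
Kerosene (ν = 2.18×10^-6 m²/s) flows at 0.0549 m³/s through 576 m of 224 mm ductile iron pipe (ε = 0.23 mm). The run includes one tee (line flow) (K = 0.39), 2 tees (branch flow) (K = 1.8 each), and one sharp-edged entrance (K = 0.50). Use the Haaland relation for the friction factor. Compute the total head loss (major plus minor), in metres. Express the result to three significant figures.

H_L ≈ 5.90 m

V = 4Q/(πD²) = 1.393 m/s; V²/2g = 0.09892 m
Re = 1.43×10^5, ε/D = 0.00103 → f = 0.02145 (Haaland)
Major: h_f = f(L/D)·V²/2g = 0.02145·2571·0.09892 = 5.456 m
Minor: ΣK = 4.49; h_m = ΣK·V²/2g = 0.4441 m
Total H_L = 5.456 + 0.4441 = 5.900 m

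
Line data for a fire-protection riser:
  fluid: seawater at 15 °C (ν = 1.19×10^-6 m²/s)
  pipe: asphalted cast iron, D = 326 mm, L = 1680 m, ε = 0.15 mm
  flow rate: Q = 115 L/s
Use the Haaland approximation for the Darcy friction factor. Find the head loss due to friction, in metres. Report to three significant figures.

h_f ≈ 8.76 m

V = 4Q/(πD²) = 4·0.115/(π·0.326²) = 1.378 m/s
Re = VD/ν = 1.378·0.326/1.19×10^-6 = 3.77×10^5 → turbulent
ε/D = 0.15/326 = 4.60×10^-4
Haaland: f = 0.01758
h_f = f(L/D)V²/(2g) = 0.01758·(1680/0.326)·1.378²/(2·9.81) = 8.764 m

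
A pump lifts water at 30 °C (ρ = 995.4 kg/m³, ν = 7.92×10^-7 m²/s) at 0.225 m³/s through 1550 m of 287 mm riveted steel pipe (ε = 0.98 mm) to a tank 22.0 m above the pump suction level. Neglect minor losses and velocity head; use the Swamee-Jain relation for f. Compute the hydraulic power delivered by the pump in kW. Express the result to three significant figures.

V = 4Q/(πD²) = 3.478 m/s; Re = 1.26×10^6; ε/D = 0.00341; f = 0.02730
h_f = f(L/D)V²/2g = 90.90 m
Total head H = z + h_f = 22.0 + 90.90 = 112.9 m
P_hyd = ρgQH = 995.4·9.81·0.225·112.9 = 248.0 kW

P_hyd ≈ 248 kW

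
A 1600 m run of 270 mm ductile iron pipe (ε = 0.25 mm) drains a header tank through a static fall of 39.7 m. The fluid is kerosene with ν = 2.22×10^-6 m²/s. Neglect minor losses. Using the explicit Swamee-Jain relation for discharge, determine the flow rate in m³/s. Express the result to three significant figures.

Swamee-Jain (Type II): Q = -0.965·√(gD⁵h_f/L)·ln[ε/(3.7D) + √(3.17ν²L/(gD³h_f))]
√(gD⁵h_f/L) = √(9.81·0.270⁵·39.7/1600) = 0.01869
ε/(3.7D) = 2.50×10^-4; √(3.17ν²L/(gD³h_f)) = 5.71×10^-5
Q = -0.965·0.01869·ln(3.074×10^-4) = 0.1459 m³/s
Check: V = 2.55 m/s, Re = 3.10×10^5, f = 0.02040, h_f = 40.0 m ≈ 39.7 m ✓

Q ≈ 0.146 m³/s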